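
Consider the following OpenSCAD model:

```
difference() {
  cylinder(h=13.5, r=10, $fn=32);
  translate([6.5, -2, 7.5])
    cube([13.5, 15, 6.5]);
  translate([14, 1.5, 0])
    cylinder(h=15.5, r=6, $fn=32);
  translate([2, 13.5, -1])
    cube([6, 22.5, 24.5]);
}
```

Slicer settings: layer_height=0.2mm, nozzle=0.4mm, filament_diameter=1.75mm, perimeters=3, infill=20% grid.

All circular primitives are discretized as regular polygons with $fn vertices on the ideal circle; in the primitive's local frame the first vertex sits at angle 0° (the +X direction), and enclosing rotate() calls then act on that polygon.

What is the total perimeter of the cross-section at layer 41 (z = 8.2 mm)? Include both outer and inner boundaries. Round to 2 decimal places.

At z = 8.2 mm: the r=10 cylinder gives a regular 32-gon of circumradius 10 (constant along its height) (perimeter = 2·32·10.000·sin(180°/32) = 62.73 mm); the cube at (6.5, -2) is present — its section is the full 13.5×15 rectangle (perimeter 57.00 mm); the cylinder at (14, 1.5): section is a regular 32-gon, circumradius r=6 (perimeter = 2·32·6.000·sin(180°/32) = 37.64 mm); the cube at (2, 13.5) (footprint 6×22.5) is included at this height (perimeter 57.00 mm); Taking the first minus the rest: starting from the r=10 cylinder, the 13.5×15 cube at (6.5, -2) partially overlaps it — only the 24.99 mm² overlap (of its 202.50 mm²) is removed, clipping the outline; the r=6 cylinder at (14, 1.5) partially overlaps it — only the 0.19 mm² overlap (of its 112.37 mm²) is removed, clipping the outline; the 6×22.5 cube at (2, 13.5) misses the remaining region (no effect) — boundary = 64.47 mm. Overall, the cross-section is a single solid region. Total boundary length (outer) = 64.47 mm.

64.47 mm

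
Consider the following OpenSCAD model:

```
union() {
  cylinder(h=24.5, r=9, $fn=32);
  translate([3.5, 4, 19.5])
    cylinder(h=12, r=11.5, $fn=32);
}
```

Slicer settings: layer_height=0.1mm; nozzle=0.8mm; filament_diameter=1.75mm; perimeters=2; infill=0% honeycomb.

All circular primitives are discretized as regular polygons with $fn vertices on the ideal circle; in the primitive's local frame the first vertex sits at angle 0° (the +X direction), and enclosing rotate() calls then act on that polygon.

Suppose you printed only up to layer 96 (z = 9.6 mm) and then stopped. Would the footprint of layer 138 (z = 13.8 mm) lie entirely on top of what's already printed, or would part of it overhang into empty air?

Compare the two slices. At z = 9.6: the r=9 cylinder contributes a regular 32-gon of circumradius 9 (area = (32/2)·9.000²·sin(360°/32) = 252.84 mm²); the cylinder at (3.5, 4) does not reach this height (z outside [19.5, 31.5]); Combining (union): only the r=9 cylinder is present, so the union is just that shape — area = 252.84 mm². At z = 13.8: the cylinder: section is a regular 32-gon, circumradius r=9 (area = (32/2)·9.000²·sin(360°/32) = 252.84 mm²); the cylinder at (3.5, 4) is not intersected at this z (z outside [19.5, 31.5]); Combining (union): only the r=9 cylinder is present, so the union is just that shape — area = 252.84 mm². Checking containment: the cross-section at z = 13.8 is a subset of the cross-section at z = 9.6.

entirely on top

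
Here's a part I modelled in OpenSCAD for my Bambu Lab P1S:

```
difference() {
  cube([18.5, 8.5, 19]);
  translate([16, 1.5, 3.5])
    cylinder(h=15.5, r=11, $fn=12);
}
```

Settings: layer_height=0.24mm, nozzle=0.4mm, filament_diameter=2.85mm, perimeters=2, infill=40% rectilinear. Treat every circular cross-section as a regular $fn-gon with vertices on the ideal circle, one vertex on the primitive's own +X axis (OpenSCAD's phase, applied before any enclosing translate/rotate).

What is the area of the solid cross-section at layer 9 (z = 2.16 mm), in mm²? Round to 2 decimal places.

157.25 mm²

At z = 2.16 mm: the cube (footprint 18.5×8.5) is included at this height (area 157.25 mm²); the cylinder at (16, 1.5) is absent (z outside [3.5, 19]); After the difference (first − rest): none of the subtracted shapes is present at this height, so the 18.5×8.5 cube is unchanged — area = 157.25 mm². Overall, the cross-section is a single solid region. Net area = 157.25 mm².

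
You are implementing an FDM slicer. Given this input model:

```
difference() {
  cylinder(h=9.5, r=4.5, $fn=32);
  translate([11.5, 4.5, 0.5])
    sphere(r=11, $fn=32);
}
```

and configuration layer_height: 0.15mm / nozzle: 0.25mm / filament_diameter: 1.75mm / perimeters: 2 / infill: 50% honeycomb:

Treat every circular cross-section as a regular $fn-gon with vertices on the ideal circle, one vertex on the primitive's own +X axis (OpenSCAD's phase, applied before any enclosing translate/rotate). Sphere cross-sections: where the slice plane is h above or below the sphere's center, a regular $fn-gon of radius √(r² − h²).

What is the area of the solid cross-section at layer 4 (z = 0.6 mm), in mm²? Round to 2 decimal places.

46.00 mm²

At z = 0.6 mm: the r=4.5 cylinder contributes a regular 32-gon of circumradius 4.5 (area = (32/2)·4.500²·sin(360°/32) = 63.21 mm²); the r=11 sphere at (11.5, 4.5) slices to a regular 32-gon of circumradius 11.000 (√(r²−h²) with h=0.1 from center) (area = (32/2)·11.000²·sin(360°/32) = 377.66 mm²); Taking the first minus the rest: starting from the r=4.5 cylinder (63.21 mm²), the r=11 sphere at (11.5, 4.5) partially overlaps it — only the 17.21 mm² overlap (of its 377.66 mm²) is removed, clipping the outline — area = 46.00 mm². Overall, the cross-section is a single solid region. Net area = 46.00 mm².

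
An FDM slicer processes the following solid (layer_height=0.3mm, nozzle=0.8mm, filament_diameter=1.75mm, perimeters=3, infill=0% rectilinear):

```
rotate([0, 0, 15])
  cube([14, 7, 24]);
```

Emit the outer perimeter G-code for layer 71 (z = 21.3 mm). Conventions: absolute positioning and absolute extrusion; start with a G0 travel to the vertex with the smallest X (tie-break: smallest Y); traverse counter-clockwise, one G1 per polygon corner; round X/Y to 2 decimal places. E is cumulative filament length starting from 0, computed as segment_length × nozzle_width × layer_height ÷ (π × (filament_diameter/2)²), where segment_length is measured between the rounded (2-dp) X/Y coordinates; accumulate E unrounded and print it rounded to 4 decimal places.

G0 X-1.81 Y6.76 Z21.30
G1 X0.00 Y0.00 E0.6983
G1 X13.52 Y3.62 E2.0948
G1 X11.71 Y10.38 E2.7931
G1 X-1.81 Y6.76 E4.1897

At z = 21.3 mm: the cube is present — its section is the full 14×7 rectangle; (rotated 15° about Z; rotation is an isometry so areas/perimeters/island counts are preserved). The outline is a single polygon with 4 vertices. Extrusion per mm of travel: 0.8 × 0.3 / (π × 0.875²) = 0.099780. Accumulating E over each segment gives final E = 4.1897.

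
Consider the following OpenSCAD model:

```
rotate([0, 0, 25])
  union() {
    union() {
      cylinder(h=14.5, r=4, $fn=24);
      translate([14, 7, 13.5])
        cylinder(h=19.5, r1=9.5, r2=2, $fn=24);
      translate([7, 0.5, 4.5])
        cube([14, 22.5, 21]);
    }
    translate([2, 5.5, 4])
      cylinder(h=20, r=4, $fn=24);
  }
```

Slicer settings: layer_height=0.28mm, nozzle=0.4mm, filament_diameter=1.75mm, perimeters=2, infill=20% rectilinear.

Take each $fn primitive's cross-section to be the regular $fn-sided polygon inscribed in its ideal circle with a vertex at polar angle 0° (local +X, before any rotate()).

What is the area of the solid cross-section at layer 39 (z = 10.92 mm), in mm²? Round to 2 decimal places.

At z = 10.92 mm: the cylinder: section is a regular 24-gon, circumradius r=4 (area = (24/2)·4.000²·sin(360°/24) = 49.69 mm²); the cone at (14, 7) is not intersected at this z (z outside [13.5, 33]); the 14×22.5 cube at (7, 0.5) contributes its full rectangle (area 315.00 mm²); Combining (union): the 2 present regions are separate (no shared area or edge), so areas and boundary lengths simply add and each stays a separate island — area = 364.69 mm²; the r=4 cylinder at (2, 5.5) contributes a regular 24-gon of circumradius 4 (area = (24/2)·4.000²·sin(360°/24) = 49.69 mm²); Merging all regions: the regions partially overlap — summed areas 414.39 mm² minus the doubly-counted overlap 7.78 mm² gives 406.61 mm² — area = 406.61 mm²; (whole slice rotated 25° about Z — lengths, areas and connectivity unchanged). Overall, the cross-section has 2 separate islands. Net area = 406.61 mm².

406.61 mm²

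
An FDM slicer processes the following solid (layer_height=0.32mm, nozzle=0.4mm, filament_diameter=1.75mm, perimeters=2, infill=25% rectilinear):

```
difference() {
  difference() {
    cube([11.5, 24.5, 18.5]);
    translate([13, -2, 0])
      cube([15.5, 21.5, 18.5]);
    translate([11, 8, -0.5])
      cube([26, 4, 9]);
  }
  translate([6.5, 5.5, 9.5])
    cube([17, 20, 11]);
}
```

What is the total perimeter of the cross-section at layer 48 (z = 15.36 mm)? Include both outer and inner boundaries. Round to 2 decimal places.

72.00 mm

At z = 15.36 mm: the cube (footprint 11.5×24.5) is included at this height (perimeter 72.00 mm); the cube at (13, -2) (footprint 15.5×21.5) is included at this height (perimeter 74.00 mm); the cube at (11, 8) is absent (z outside [-0.5, 8.5]); After the difference (first − rest): starting from the 11.5×24.5 cube, the 15.5×21.5 cube at (13, -2) misses the remaining region (no effect) — boundary = 72.00 mm; the cube at (6.5, 5.5) is present — its section is the full 17×20 rectangle (perimeter 74.00 mm); Taking the first minus the rest: starting from that combined region, the 17×20 cube at (6.5, 5.5) partially overlaps it — only the 95.00 mm² overlap (of its 340.00 mm²) is removed, clipping the outline — boundary = 72.00 mm. Overall, the cross-section is a single solid region. Total boundary length (outer) = 72.00 mm.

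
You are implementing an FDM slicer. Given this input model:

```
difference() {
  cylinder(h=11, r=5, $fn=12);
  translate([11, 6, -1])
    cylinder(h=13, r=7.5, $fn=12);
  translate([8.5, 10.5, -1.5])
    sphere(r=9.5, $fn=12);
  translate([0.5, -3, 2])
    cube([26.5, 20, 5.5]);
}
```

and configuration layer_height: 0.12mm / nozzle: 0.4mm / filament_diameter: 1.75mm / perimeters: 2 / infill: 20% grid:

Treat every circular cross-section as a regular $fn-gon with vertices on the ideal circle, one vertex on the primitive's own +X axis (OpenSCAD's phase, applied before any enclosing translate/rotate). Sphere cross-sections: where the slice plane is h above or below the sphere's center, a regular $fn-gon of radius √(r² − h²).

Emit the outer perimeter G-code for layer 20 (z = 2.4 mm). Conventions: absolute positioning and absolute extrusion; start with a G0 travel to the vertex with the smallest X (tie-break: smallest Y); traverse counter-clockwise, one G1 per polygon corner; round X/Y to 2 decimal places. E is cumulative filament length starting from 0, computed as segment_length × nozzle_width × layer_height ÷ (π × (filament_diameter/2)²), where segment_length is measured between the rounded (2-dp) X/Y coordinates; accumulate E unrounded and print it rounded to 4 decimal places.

G0 X-5.00 Y0.00 Z2.40
G1 X-4.33 Y-2.50 E0.0517
G1 X-2.50 Y-4.33 E0.1033
G1 X0.00 Y-5.00 E0.1549
G1 X2.50 Y-4.33 E0.2066
G1 X3.83 Y-3.00 E0.2441
G1 X0.50 Y-3.00 E0.3106
G1 X0.50 Y4.87 E0.4676
G1 X0.00 Y5.00 E0.4780
G1 X-2.50 Y4.33 E0.5296
G1 X-4.33 Y2.50 E0.5812
G1 X-5.00 Y0.00 E0.6329

At z = 2.4 mm: the r=5 cylinder contributes a regular 12-gon of circumradius 5; the r=7.5 cylinder at (11, 6) contributes a regular 12-gon of circumradius 7.5; the sphere at (8.5, 10.5): section is a regular 12-gon, circumradius = √(r²−h²) = √(9.5²−3.9²) = 8.663; the cube at (0.5, -3) is present — its section is the full 26.5×20 rectangle; Taking the first minus the rest: starting from the r=5 cylinder, the r=7.5 cylinder at (11, 6) misses the remaining region (no effect); the r=9.5 sphere at (8.5, 10.5) misses the remaining region (no effect); the 26.5×20 cube at (0.5, -3) partially overlaps it — only the 28.49 mm² overlap (of its 530.00 mm²) is removed, clipping the outline — 1 connected region. The outline is a single polygon with 11 vertices. Extrusion per mm of travel: 0.4 × 0.12 / (π × 0.875²) = 0.019956. Accumulating E over each segment gives final E = 0.6329.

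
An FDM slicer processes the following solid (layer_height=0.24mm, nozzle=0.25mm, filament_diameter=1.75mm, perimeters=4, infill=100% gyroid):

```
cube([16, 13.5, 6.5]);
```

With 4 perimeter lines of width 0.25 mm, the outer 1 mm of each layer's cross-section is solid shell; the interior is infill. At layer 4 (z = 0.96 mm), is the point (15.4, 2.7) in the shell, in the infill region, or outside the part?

At z = 0.96 mm: the cube (footprint 16×13.5) is included at this height. Overall, the cross-section is a single solid region. The nearest boundary edge runs (16.00, 0.00)→(16.00, 13.50); distance from the point to it = 0.60 mm. The point is inside the cross-section, 0.60 mm from the nearest boundary — within the 1 mm shell band (4 × 0.25).

shell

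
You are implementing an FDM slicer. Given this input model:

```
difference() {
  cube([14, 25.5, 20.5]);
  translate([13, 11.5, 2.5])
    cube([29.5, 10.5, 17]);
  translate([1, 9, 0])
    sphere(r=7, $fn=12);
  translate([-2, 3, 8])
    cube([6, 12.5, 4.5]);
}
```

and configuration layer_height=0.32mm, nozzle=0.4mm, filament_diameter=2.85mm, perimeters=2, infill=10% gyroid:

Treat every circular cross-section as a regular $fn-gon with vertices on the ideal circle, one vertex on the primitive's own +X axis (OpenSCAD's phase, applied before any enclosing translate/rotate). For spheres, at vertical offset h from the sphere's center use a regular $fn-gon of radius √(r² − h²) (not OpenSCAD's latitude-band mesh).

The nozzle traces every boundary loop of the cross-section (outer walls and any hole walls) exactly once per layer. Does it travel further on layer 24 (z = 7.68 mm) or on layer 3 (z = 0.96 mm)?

Layer 24 (z = 7.68): the 14×25.5 cube contributes its full rectangle (perimeter 79.00 mm); the 29.5×10.5 cube at (13, 11.5) contributes its full rectangle (perimeter 80.00 mm); the sphere at (1, 9) is absent (|z−center|=7.680 > r=7); the cube at (-2, 3) is not intersected at this z (z outside [8, 12.5]); Taking the first minus the rest: starting from the 14×25.5 cube, the 29.5×10.5 cube at (13, 11.5) partially overlaps it — only the 10.50 mm² overlap (of its 309.75 mm²) is removed, clipping the outline — boundary = 81.00 mm. So its perimeter = 81.00 mm. Layer 3 (z = 0.96): the 14×25.5 cube contributes its full rectangle (perimeter 79.00 mm); the cube at (13, 11.5) does not reach this height (z outside [2.5, 19.5]); the sphere at (1, 9): section is a regular 12-gon, circumradius = √(r²−h²) = √(7²−0.96²) = 6.934 (perimeter = 2·12·6.934·sin(180°/12) = 43.07 mm); the cube at (-2, 3) does not reach this height (z outside [8, 12.5]); Subtracting the remaining from the first: starting from the 14×25.5 cube, the r=7 sphere at (1, 9) partially overlaps it — only the 85.72 mm² overlap (of its 144.24 mm²) is removed, clipping the outline — boundary = 89.27 mm. So its perimeter = 89.27 mm. Layer 3 is larger (89.27 vs 81.00 mm).

layer 3 (z = 0.96 mm)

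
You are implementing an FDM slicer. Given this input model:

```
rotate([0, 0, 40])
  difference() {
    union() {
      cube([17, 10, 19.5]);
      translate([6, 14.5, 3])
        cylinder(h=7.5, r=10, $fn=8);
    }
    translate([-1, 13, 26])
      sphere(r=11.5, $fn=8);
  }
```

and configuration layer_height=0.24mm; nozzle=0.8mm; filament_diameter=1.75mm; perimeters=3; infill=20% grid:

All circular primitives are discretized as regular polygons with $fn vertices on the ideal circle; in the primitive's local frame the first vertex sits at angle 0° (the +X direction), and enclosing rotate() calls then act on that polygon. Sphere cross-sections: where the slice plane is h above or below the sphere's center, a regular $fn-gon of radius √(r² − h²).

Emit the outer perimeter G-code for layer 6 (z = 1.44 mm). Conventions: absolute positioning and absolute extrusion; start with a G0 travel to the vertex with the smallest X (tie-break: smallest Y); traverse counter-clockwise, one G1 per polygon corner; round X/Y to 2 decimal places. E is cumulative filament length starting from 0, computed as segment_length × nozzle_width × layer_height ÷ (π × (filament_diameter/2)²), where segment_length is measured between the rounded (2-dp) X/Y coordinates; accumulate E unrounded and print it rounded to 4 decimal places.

G0 X-6.43 Y7.66 Z1.44
G1 X0.00 Y0.00 E0.7983
G1 X13.02 Y10.93 E2.1553
G1 X6.59 Y18.59 E2.9536
G1 X-6.43 Y7.66 E4.3106

At z = 1.44 mm: the cube (footprint 17×10) is included at this height; the cylinder at (6, 14.5) is absent (z outside [3, 10.5]); Taking the union: only the 17×10 cube is present, so the union is just that shape — 1 connected region; the sphere at (-1, 13) is absent (|z−center|=24.560 > r=11.5); Taking the first minus the rest: none of the subtracted shapes is present at this height, so that combined region is unchanged — 1 connected region; (rotated 40° about Z; rotation is an isometry so areas/perimeters/island counts are preserved). The outline is a single polygon with 4 vertices. Extrusion per mm of travel: 0.8 × 0.24 / (π × 0.875²) = 0.079824. Accumulating E over each segment gives final E = 4.3106.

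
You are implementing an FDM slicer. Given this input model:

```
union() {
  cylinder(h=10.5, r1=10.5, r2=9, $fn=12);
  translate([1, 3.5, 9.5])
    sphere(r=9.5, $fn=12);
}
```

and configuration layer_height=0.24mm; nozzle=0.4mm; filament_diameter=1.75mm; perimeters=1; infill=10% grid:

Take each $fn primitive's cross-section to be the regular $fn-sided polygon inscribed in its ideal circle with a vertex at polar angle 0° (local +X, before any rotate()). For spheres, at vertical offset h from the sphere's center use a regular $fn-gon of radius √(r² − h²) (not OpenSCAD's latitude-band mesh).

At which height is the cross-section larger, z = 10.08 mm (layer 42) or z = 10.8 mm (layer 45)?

Layer 42 (z = 10.08): the cone: at t=0.960 of its height the radius interpolates to r₁+(r₂−r₁)t = 9.060, giving a regular 12-gon of that circumradius (area = (12/2)·9.060²·sin(360°/12) = 246.25 mm²); the r=9.5 sphere at (1, 3.5) contributes a regular 12-gon of circumradius √(9.5²−0.58²) = 9.482 (area = (12/2)·9.482²·sin(360°/12) = 269.74 mm²); Merging all regions: the regions partially overlap — summed areas 515.99 mm² minus the doubly-counted overlap 192.00 mm² gives 323.99 mm² — area = 323.99 mm². So its area = 323.99 mm². Layer 45 (z = 10.8): the cone is not intersected at this z (z outside [0, 10.5]); the r=9.5 sphere at (1, 3.5) slices to a regular 12-gon of circumradius 9.411 (√(r²−h²) with h=1.3 from center) (area = (12/2)·9.411²·sin(360°/12) = 265.68 mm²); Taking the union: only the r=9.5 sphere at (1, 3.5) is present, so the union is just that shape — area = 265.68 mm². So its area = 265.68 mm². Layer 42 is larger (323.99 vs 265.68 mm²).

layer 42 (z = 10.08 mm)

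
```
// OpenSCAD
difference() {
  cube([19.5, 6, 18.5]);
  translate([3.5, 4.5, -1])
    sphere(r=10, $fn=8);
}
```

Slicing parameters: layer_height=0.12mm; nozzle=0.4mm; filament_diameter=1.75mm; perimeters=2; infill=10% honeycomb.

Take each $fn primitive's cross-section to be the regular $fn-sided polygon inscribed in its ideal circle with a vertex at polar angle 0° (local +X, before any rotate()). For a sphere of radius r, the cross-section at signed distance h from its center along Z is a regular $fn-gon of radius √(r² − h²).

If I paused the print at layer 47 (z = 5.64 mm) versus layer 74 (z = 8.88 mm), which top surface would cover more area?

Layer 47 (z = 5.64): the cube (footprint 19.5×6) is included at this height (area 117.00 mm²); the r=10 sphere at (3.5, 4.5) contributes a regular 8-gon of circumradius √(10²−6.64²) = 7.477 (area = (8/2)·7.477²·sin(360°/8) = 158.14 mm²); Subtracting the remaining from the first: starting from the 19.5×6 cube (117.00 mm²), the r=10 sphere at (3.5, 4.5) partially overlaps it — only the 61.20 mm² overlap (of its 158.14 mm²) is removed, clipping the outline — area = 55.80 mm². So its area = 55.80 mm². Layer 74 (z = 8.88): the cube (footprint 19.5×6) is included at this height (area 117.00 mm²); the sphere at (3.5, 4.5): section is a regular 8-gon, circumradius = √(r²−h²) = √(10²−9.88²) = 1.545 (area = (8/2)·1.545²·sin(360°/8) = 6.75 mm²); After the difference (first − rest): starting from the 19.5×6 cube (117.00 mm²), the r=10 sphere at (3.5, 4.5) partially overlaps it — only the 6.74 mm² overlap (of its 6.75 mm²) is removed, clipping the outline — area = 110.26 mm². So its area = 110.26 mm². Layer 74 is larger (110.26 vs 55.80 mm²).

layer 74 (z = 8.88 mm)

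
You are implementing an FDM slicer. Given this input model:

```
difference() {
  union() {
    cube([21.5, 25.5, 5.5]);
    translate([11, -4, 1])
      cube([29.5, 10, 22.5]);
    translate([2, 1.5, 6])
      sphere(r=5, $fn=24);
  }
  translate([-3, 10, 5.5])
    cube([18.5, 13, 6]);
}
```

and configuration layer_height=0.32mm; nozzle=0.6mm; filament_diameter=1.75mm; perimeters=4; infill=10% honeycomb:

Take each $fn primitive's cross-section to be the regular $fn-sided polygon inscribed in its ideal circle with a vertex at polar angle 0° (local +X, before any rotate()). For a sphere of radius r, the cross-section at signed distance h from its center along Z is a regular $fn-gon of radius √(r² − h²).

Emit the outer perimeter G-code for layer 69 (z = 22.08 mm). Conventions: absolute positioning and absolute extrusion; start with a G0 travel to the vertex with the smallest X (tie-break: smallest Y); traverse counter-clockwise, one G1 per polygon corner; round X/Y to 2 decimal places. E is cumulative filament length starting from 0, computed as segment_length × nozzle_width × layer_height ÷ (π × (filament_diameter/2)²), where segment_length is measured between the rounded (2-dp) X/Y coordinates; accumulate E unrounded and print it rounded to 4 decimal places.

At z = 22.08 mm: the cube does not reach this height (z outside [0, 5.5]); the 29.5×10 cube at (11, -4) contributes its full rectangle; the sphere at (2, 1.5) is not intersected at this z (|z−center|=16.080 > r=5); Taking the union: only the 29.5×10 cube at (11, -4) is present, so the union is just that shape — 1 connected region; the cube at (-3, 10) does not reach this height (z outside [5.5, 11.5]); After the difference (first − rest): none of the subtracted shapes is present at this height, so that combined region is unchanged — 1 connected region. The outline is a single polygon with 4 vertices. Extrusion per mm of travel: 0.6 × 0.32 / (π × 0.875²) = 0.079824. Accumulating E over each segment gives final E = 6.3061.

G0 X11.00 Y-4.00 Z22.08
G1 X40.50 Y-4.00 E2.3548
G1 X40.50 Y6.00 E3.1531
G1 X11.00 Y6.00 E5.5079
G1 X11.00 Y-4.00 E6.3061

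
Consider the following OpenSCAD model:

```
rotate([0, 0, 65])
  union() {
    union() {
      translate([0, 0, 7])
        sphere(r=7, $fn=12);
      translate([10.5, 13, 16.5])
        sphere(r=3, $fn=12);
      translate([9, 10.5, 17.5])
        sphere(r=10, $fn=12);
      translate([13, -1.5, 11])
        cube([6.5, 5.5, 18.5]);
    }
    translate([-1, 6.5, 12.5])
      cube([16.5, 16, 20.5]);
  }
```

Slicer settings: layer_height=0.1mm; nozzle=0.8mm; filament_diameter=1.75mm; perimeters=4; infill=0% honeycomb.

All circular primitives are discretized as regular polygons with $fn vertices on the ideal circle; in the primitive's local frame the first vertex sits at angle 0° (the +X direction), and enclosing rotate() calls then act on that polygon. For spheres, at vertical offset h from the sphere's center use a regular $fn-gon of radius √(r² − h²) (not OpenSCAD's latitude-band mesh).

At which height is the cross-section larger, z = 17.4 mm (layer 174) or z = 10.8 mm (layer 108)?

Layer 174 (z = 17.4): the sphere does not reach this height (|z−center|=10.400 > r=7); the r=3 sphere at (10.5, 13) slices to a regular 12-gon of circumradius 2.862 (√(r²−h²) with h=0.9 from center) (area = (12/2)·2.862²·sin(360°/12) = 24.57 mm²); the r=10 sphere at (9, 10.5) slices to a regular 12-gon of circumradius 9.999 (√(r²−h²) with h=0.1 from center) (area = (12/2)·9.999²·sin(360°/12) = 299.97 mm²); the cube at (13, -1.5) (footprint 6.5×5.5) is included at this height (area 35.75 mm²); Taking the union: the regions partially overlap — summed areas 360.29 mm² minus the doubly-counted overlap 29.20 mm² gives 331.09 mm² — area = 331.09 mm²; the cube at (-1, 6.5) (footprint 16.5×16) is included at this height (area 264.00 mm²); Combining (union): the regions partially overlap — summed areas 595.09 mm² minus the doubly-counted overlap 197.36 mm² gives 397.74 mm² — area = 397.74 mm²; (whole slice rotated 65° about Z — lengths, areas and connectivity unchanged). So its area = 397.74 mm². Layer 108 (z = 10.8): the r=7 sphere contributes a regular 12-gon of circumradius √(7²−3.8²) = 5.879 (area = (12/2)·5.879²·sin(360°/12) = 103.68 mm²); the sphere at (10.5, 13) is not intersected at this z (|z−center|=5.700 > r=3); the sphere at (9, 10.5): section is a regular 12-gon, circumradius = √(r²−h²) = √(10²−6.7²) = 7.424 (area = (12/2)·7.424²·sin(360°/12) = 165.33 mm²); the cube at (13, -1.5) is not intersected at this z (z outside [11, 29.5]); Merging all regions: the 2 present regions are separate (no shared area or edge), so areas and boundary lengths simply add and each stays a separate island — area = 269.01 mm²; the cube at (-1, 6.5) is not intersected at this z (z outside [12.5, 33]); Merging all regions: only that combined region is present, so the union is just that shape — area = 269.01 mm²; (rotated 65° about Z; rotation is an isometry so areas/perimeters/island counts are preserved). So its area = 269.01 mm². Layer 174 is larger (397.74 vs 269.01 mm²).

layer 174 (z = 17.4 mm)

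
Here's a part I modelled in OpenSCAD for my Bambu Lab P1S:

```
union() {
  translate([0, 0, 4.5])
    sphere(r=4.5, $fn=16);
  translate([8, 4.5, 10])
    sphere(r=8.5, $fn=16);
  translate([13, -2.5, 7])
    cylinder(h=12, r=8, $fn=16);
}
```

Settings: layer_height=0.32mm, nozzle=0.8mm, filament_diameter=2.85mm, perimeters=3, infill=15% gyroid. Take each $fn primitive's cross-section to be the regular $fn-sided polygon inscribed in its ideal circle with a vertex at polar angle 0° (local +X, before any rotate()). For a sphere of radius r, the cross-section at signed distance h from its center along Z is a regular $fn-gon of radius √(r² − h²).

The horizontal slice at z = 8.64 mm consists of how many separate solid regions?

At z = 8.64 mm: the r=4.5 sphere contributes a regular 16-gon of circumradius √(4.5²−4.14²) = 1.764; the r=8.5 sphere at (8, 4.5) contributes a regular 16-gon of circumradius √(8.5²−1.36²) = 8.390; the r=8 cylinder at (13, -2.5) contributes a regular 16-gon of circumradius 8; Merging all regions: the regions partially overlap (shared area 74.95 mm²), so overlapping operands fuse into one piece — 1 connected region. The result has 1 disconnected region.

1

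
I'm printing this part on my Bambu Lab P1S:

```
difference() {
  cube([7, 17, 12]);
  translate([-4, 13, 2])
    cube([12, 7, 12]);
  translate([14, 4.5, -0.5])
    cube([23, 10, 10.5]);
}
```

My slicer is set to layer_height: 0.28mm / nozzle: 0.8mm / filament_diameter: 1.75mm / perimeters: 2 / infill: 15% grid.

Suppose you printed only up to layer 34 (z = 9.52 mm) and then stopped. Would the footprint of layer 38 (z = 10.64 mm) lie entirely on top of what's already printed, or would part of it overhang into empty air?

entirely on top

Compare the two slices. At z = 9.52: the cube is present — its section is the full 7×17 rectangle (area 119.00 mm²); the cube at (-4, 13) (footprint 12×7) is included at this height (area 84.00 mm²); the cube at (14, 4.5) is present — its section is the full 23×10 rectangle (area 230.00 mm²); After the difference (first − rest): starting from the 7×17 cube (119.00 mm²), the 12×7 cube at (-4, 13) partially overlaps it — only the 28.00 mm² overlap (of its 84.00 mm²) is removed, clipping the outline; the 23×10 cube at (14, 4.5) misses the remaining region (no effect) — area = 91.00 mm². At z = 10.64: the cube (footprint 7×17) is included at this height (area 119.00 mm²); the 12×7 cube at (-4, 13) contributes its full rectangle (area 84.00 mm²); the cube at (14, 4.5) does not reach this height (z outside [-0.5, 10]); After the difference (first − rest): starting from the 7×17 cube (119.00 mm²), the 12×7 cube at (-4, 13) partially overlaps it — only the 28.00 mm² overlap (of its 84.00 mm²) is removed, clipping the outline — area = 91.00 mm². Checking containment: the cross-section at z = 10.64 is a subset of the cross-section at z = 9.52.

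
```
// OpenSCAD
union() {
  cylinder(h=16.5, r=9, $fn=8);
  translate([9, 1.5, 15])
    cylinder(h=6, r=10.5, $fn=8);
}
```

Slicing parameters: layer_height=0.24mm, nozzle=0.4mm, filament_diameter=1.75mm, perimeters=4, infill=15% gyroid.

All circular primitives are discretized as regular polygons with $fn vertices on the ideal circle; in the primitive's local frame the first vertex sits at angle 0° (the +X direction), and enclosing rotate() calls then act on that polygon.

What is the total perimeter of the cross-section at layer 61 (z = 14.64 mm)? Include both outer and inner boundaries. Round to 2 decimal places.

55.11 mm

At z = 14.64 mm: the r=9 cylinder gives a regular 8-gon of circumradius 9 (constant along its height) (perimeter = 2·8·9.000·sin(180°/8) = 55.11 mm); the cylinder at (9, 1.5) does not reach this height (z outside [15, 21]); Merging all regions: only the r=9 cylinder is present, so the union is just that shape — boundary = 55.11 mm. Overall, the cross-section is a single solid region. Total boundary length (outer) = 55.11 mm.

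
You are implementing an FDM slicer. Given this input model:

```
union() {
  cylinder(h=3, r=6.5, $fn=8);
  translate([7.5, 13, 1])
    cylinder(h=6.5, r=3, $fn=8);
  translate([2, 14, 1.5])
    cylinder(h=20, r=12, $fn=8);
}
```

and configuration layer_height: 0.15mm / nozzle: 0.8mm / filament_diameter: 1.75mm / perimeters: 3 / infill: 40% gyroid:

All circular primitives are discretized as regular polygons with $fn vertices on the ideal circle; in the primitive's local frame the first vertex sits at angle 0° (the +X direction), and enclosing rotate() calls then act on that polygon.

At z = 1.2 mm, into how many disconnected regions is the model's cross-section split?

At z = 1.2 mm: the r=6.5 cylinder contributes a regular 8-gon of circumradius 6.5; the r=3 cylinder at (7.5, 13) contributes a regular 8-gon of circumradius 3; the cylinder at (2, 14) does not reach this height (z outside [1.5, 21.5]); Taking the union: the 2 present regions are separate (no shared area or edge), so areas and boundary lengths simply add and each stays a separate island — 2 connected regions. The result has 2 disconnected regions.

2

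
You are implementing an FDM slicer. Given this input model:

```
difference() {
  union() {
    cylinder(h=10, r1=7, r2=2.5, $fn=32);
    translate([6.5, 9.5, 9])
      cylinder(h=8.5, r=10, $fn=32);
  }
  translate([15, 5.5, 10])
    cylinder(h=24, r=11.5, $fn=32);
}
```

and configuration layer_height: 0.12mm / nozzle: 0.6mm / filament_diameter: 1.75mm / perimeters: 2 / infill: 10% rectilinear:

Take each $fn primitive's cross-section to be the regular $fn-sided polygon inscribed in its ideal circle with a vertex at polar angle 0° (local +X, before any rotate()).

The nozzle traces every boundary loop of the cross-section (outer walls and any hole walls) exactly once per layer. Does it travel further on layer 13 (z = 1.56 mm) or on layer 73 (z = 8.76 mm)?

Layer 13 (z = 1.56): the cone: at t=0.156 of its height the radius interpolates to r₁+(r₂−r₁)t = 6.298, giving a regular 32-gon of that circumradius (perimeter = 2·32·6.298·sin(180°/32) = 39.51 mm); the cylinder at (6.5, 9.5) does not reach this height (z outside [9, 17.5]); Taking the union: only the cone is present, so the union is just that shape — boundary = 39.51 mm; the cylinder at (15, 5.5) does not reach this height (z outside [10, 34]); Taking the first minus the rest: none of the subtracted shapes is present at this height, so the result so far is unchanged — boundary = 39.51 mm. So its perimeter = 39.51 mm. Layer 73 (z = 8.76): the cone (r1=7→r2=2.5) has section circumradius 3.058 here — a regular 32-gon (perimeter = 2·32·3.058·sin(180°/32) = 19.18 mm); the cylinder at (6.5, 9.5) is absent (z outside [9, 17.5]); Merging all regions: only the cone is present, so the union is just that shape — boundary = 19.18 mm; the cylinder at (15, 5.5) does not reach this height (z outside [10, 34]); Subtracting the remaining from the first: none of the subtracted shapes is present at this height, so the result so far is unchanged — boundary = 19.18 mm. So its perimeter = 19.18 mm. Layer 13 is larger (39.51 vs 19.18 mm).

layer 13 (z = 1.56 mm)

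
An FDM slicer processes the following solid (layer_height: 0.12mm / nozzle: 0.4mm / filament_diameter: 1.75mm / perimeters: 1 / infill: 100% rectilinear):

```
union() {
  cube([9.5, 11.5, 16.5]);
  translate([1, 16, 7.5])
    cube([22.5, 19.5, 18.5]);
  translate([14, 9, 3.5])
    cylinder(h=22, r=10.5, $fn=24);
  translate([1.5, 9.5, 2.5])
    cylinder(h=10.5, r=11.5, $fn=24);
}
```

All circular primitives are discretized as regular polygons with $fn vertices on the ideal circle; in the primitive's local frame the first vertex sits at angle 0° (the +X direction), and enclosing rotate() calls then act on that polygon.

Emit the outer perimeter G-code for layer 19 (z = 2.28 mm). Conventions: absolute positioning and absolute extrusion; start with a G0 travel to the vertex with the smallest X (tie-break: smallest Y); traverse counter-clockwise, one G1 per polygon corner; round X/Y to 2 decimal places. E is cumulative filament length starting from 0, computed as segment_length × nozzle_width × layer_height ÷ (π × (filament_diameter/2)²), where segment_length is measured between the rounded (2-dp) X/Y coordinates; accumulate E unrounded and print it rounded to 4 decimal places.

G0 X0.00 Y0.00 Z2.28
G1 X9.50 Y0.00 E0.1896
G1 X9.50 Y11.50 E0.4191
G1 X0.00 Y11.50 E0.6087
G1 X0.00 Y0.00 E0.8382

At z = 2.28 mm: the cube (footprint 9.5×11.5) is included at this height; the cube at (1, 16) is not intersected at this z (z outside [7.5, 26]); the cylinder at (14, 9) is absent (z outside [3.5, 25.5]); the cylinder at (1.5, 9.5) is absent (z outside [2.5, 13]); Combining (union): only the 9.5×11.5 cube is present, so the union is just that shape — 1 connected region. The outline is a single polygon with 4 vertices. Extrusion per mm of travel: 0.4 × 0.12 / (π × 0.875²) = 0.019956. Accumulating E over each segment gives final E = 0.8382.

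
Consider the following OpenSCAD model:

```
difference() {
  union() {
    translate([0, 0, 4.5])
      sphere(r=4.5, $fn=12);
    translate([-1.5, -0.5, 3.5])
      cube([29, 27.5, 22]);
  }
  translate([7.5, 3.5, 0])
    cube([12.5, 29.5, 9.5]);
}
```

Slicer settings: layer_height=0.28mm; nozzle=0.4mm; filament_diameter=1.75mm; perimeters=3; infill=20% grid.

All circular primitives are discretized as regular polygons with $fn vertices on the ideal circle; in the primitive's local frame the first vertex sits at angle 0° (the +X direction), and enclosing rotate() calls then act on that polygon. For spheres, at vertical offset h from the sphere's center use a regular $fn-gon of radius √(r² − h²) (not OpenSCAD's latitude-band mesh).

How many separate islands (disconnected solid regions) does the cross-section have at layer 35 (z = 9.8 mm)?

1

At z = 9.8 mm: the sphere is absent (|z−center|=5.300 > r=4.5); the cube at (-1.5, -0.5) is present — its section is the full 29×27.5 rectangle; Taking the union: only the 29×27.5 cube at (-1.5, -0.5) is present, so the union is just that shape — 1 connected region; the cube at (7.5, 3.5) does not reach this height (z outside [0, 9.5]); Subtracting the remaining from the first: none of the subtracted shapes is present at this height, so that combined region is unchanged — 1 connected region. Overall, the cross-section is a single solid region. Island count = 1.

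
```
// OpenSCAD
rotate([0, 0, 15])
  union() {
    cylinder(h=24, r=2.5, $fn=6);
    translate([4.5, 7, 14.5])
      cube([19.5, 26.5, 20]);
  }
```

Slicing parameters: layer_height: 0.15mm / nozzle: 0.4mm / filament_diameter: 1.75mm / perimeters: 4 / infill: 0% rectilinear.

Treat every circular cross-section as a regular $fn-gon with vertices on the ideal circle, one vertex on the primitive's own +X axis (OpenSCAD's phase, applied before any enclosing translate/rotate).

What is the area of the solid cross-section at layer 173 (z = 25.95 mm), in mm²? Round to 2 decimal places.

516.75 mm²

At z = 25.95 mm: the cylinder does not reach this height (z outside [0, 24]); the cube at (4.5, 7) is present — its section is the full 19.5×26.5 rectangle (area 516.75 mm²); Combining (union): only the 19.5×26.5 cube at (4.5, 7) is present, so the union is just that shape — area = 516.75 mm²; (rotated 15° about Z; rotation is an isometry so areas/perimeters/island counts are preserved). Overall, the cross-section is a single solid region. Net area = 516.75 mm².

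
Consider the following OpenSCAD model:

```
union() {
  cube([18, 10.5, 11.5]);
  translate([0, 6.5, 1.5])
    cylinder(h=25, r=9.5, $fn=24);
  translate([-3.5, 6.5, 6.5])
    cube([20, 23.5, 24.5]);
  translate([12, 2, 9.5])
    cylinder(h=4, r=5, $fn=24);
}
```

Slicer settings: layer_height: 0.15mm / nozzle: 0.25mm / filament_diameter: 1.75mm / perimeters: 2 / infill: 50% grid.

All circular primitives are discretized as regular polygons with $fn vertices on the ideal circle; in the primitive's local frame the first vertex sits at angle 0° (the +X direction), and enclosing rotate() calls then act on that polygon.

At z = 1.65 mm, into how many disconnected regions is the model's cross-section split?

At z = 1.65 mm: the 18×10.5 cube contributes its full rectangle; the r=9.5 cylinder at (0, 6.5) contributes a regular 24-gon of circumradius 9.5; the cube at (-3.5, 6.5) is not intersected at this z (z outside [6.5, 31]); the cylinder at (12, 2) is absent (z outside [9.5, 13.5]); Combining (union): the regions partially overlap (shared area 92.73 mm²), so overlapping operands fuse into one piece — 1 connected region. The result has 1 disconnected region.

1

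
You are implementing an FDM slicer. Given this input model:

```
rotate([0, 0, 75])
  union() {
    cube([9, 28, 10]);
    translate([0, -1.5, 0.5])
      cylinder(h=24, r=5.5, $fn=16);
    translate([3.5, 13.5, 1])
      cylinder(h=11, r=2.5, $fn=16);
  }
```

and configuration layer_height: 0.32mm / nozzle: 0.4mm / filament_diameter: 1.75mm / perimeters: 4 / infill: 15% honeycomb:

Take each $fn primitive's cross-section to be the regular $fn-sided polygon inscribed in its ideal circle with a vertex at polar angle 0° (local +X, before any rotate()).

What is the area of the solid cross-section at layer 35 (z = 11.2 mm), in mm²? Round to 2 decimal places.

At z = 11.2 mm: the cube is absent (z outside [0, 10]); the r=5.5 cylinder at (0, -1.5) contributes a regular 16-gon of circumradius 5.5 (area = (16/2)·5.500²·sin(360°/16) = 92.61 mm²); the r=2.5 cylinder at (3.5, 13.5) gives a regular 16-gon of circumradius 2.5 (constant along its height) (area = (16/2)·2.500²·sin(360°/16) = 19.13 mm²); Combining (union): the 2 present regions are separate (no shared area or edge), so areas and boundary lengths simply add and each stays a separate island — area = 111.74 mm²; (rotated 75° about Z; rotation is an isometry so areas/perimeters/island counts are preserved). Overall, the cross-section has 2 separate islands. Net area = 111.74 mm².

111.74 mm²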